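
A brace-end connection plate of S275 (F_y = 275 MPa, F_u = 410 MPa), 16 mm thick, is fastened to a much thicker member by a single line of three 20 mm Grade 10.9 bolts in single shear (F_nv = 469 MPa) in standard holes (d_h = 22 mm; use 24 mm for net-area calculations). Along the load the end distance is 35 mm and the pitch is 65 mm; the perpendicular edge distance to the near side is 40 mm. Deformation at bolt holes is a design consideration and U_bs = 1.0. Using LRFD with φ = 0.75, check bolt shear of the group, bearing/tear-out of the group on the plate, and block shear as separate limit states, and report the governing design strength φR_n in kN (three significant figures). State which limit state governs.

Bolt shear: A_b = π·20²/4 = 314.2 mm²; R_n = 469 × 314.2 × 3 × 1 / 1000 = 442 kN → 0.75 × 442 = 332 kN.
Bearing: edge l_c = 24, r_n = 188.9 kN; interior l_c = 43, r_n = 314.9 kN; R_n = 188.9 + 2·314.9 = 818.7 kN → 614 kN.
Block shear: A_gv = 2640, A_nv = 1680, A_nt = 448 mm²; R_n = min(0.6F_uA_nv, 0.6F_yA_gv) + U_bs·F_u·A_nt = 597 kN → 448 kN.
Bolt shear governs: 332 kN.

332 kN (bolt shear governs)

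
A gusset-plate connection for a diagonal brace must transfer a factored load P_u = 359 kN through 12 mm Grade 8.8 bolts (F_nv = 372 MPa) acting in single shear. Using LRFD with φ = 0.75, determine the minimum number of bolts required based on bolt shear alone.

A_b = π·12²/4 = 113.1 mm².
Per-bolt design strength φR_n = 0.75 × 372 × 113.1 × 1 / 1000 = 31.55 kN.
n ≥ 359 / 31.55 = 11.38 → use 12 bolts.

12 bolts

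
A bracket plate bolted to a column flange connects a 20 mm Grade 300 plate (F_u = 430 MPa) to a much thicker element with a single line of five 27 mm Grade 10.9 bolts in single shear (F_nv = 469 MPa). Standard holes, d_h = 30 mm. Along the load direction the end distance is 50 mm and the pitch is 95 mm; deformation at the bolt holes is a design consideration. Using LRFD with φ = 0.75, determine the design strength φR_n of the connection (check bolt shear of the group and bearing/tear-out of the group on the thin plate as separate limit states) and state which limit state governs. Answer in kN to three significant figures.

1010 kN (bolt shear governs)

Bolt shear: A_b = π·27²/4 = 572.6 mm²; R_n = 469 × 572.6 × 5 × 1 / 1000 = 1343 kN → 0.75 × 1343 = 1010 kN.
Bearing (1.2 l_c t F_u ≤ 2.4 d t F_u): upper limit = 2.4·27·20·430 / 1000 = 557.3 kN.
  Edge l_c = 50 − 30/2 = 35 → r_n = 361.2 kN; interior l_c = 95 − 30 = 65 → r_n = 557.3 kN.
  R_n,bearing = 1·361.2 + 4·557.3 = 2590 kN → 0.75 × 2590 = 1940 kN.
Bolt shear governs: 1010 kN.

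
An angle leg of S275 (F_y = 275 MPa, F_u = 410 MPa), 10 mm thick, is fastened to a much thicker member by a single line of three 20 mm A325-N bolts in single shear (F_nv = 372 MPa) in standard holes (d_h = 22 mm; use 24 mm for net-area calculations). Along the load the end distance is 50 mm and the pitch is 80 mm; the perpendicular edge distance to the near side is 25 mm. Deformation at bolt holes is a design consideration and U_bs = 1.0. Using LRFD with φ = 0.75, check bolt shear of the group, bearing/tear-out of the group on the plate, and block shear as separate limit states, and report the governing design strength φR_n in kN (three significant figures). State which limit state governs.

Bolt shear: A_b = π·20²/4 = 314.2 mm²; R_n = 372 × 314.2 × 3 × 1 / 1000 = 350.6 kN → 0.75 × 350.6 = 263 kN.
Bearing: edge l_c = 39, r_n = 191.9 kN; interior l_c = 58, r_n = 196.8 kN; R_n = 191.9 + 2·196.8 = 585.5 kN → 439 kN.
Block shear: A_gv = 2100, A_nv = 1500, A_nt = 130 mm²; R_n = min(0.6F_uA_nv, 0.6F_yA_gv) + U_bs·F_u·A_nt = 399.8 kN → 300 kN.
Bolt shear governs: 263 kN.

263 kN (bolt shear governs)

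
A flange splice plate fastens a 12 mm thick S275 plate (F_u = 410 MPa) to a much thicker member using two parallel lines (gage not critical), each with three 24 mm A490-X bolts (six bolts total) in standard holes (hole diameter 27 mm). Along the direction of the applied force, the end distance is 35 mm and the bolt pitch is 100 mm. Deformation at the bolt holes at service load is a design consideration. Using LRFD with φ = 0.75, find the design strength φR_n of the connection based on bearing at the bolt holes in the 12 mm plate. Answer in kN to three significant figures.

1040 kN

Per bolt r_n = 1.2 l_c t F_u ≤ 2.4 d t F_u; upper limit = 2.4 × 24 × 12 × 410 / 1000 = 283.4 kN.
Edge bolt: l_c = 35 − 27/2 = 21.5 mm → 1.2 × 21.5 × 12 × 410 / 1000 = 126.9 → r_n = 126.9 kN.
Interior bolts: l_c = 100 − 27 = 73 mm → 1.2 × 73 × 12 × 410 / 1000 = 431 → r_n = 283.4 kN.
R_n = 2 × 126.9 + 4 × 283.4 = 1387 kN.
Design strength φR_n = 0.75 × 1387 = 1040 kN.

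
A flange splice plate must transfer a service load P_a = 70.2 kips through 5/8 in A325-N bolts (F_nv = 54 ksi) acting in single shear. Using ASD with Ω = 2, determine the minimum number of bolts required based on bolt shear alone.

A_b = π·0.625²/4 = 0.3068 in².
Per-bolt allowable strength R_n/Ω = 54 × 0.3068 × 1 / 2 = 8.283 kips.
n ≥ 70.2 / 8.283 = 8.475 → use 9 bolts.

9 bolts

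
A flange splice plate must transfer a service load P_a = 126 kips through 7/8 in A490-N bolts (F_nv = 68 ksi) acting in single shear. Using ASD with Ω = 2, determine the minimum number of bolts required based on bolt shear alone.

7 bolts

A_b = π·0.875²/4 = 0.6013 in².
Per-bolt allowable strength R_n/Ω = 68 × 0.6013 × 1 / 2 = 20.44 kips.
n ≥ 126 / 20.44 = 6.163 → use 7 bolts.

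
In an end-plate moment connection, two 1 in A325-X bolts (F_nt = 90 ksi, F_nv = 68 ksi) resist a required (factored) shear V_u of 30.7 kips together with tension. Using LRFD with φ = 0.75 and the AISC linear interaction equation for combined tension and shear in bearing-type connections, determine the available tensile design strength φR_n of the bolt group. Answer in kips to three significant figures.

A_b = π·1²/4 = 0.7854 in²; f_rv = 30.7 / (2 × 0.7854) = 19.54 ksi.
F'_nt = 1.3 F_nt − (F_nt / φF_nv) f_rv = 1.3·90 − (90/(0.75·68))·19.54 = 82.51 ksi, capped at F_nt → F'_nt = 82.51 ksi.
R_n = F'_nt · A_b · n = 82.51 × 0.7854 × 2 = 129.6 kips.
Design strength φR_n = 0.75 × 129.6 = 97.2 kips.

97.2 kips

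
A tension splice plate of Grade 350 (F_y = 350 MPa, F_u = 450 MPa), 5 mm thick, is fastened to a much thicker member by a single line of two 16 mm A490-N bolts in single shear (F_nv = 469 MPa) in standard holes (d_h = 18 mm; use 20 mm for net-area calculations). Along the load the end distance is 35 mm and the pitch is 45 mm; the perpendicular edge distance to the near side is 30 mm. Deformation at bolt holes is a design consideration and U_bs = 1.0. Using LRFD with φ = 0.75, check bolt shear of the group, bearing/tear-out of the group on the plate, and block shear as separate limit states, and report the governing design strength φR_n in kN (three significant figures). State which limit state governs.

Bolt shear: A_b = π·16²/4 = 201.1 mm²; R_n = 469 × 201.1 × 2 × 1 / 1000 = 188.6 kN → 0.75 × 188.6 = 141 kN.
Bearing: edge l_c = 26, r_n = 70.2 kN; interior l_c = 27, r_n = 72.9 kN; R_n = 70.2 + 1·72.9 = 143.1 kN → 107 kN.
Block shear: A_gv = 400, A_nv = 250, A_nt = 100 mm²; R_n = min(0.6F_uA_nv, 0.6F_yA_gv) + U_bs·F_u·A_nt = 112.5 kN → 84.4 kN.
Block shear governs: 84.4 kN.

84.4 kN (block shear governs)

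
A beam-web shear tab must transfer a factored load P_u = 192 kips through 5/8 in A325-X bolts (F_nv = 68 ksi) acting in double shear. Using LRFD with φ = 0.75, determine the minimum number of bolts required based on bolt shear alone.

A_b = π·0.625²/4 = 0.3068 in².
Per-bolt design strength φR_n = 0.75 × 68 × 0.3068 × 2 = 31.29 kips.
n ≥ 192 / 31.29 = 6.136 → use 7 bolts.

7 bolts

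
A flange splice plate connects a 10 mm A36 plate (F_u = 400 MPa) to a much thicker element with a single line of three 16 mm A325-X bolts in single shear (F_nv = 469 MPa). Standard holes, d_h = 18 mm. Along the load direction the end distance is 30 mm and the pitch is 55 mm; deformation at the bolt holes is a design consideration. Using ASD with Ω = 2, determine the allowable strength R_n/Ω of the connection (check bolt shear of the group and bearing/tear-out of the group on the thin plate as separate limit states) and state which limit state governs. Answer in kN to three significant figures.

141 kN (bolt shear governs)

Bolt shear: A_b = π·16²/4 = 201.1 mm²; R_n = 469 × 201.1 × 3 × 1 / 1000 = 282.9 kN → 282.9 / 2 = 141 kN.
Bearing (1.2 l_c t F_u ≤ 2.4 d t F_u): upper limit = 2.4·16·10·400 / 1000 = 153.6 kN.
  Edge l_c = 30 − 18/2 = 21 → r_n = 100.8 kN; interior l_c = 55 − 18 = 37 → r_n = 153.6 kN.
  R_n,bearing = 1·100.8 + 2·153.6 = 408 kN → 408 / 2 = 204 kN.
Bolt shear governs: 141 kN.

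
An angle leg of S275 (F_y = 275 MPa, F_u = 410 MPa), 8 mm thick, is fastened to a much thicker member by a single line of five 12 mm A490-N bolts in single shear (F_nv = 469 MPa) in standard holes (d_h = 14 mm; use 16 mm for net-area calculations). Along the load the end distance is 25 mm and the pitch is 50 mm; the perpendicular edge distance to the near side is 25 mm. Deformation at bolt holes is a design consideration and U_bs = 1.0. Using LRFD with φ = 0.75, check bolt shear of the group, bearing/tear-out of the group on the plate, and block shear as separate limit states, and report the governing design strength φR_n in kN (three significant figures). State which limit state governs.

Bolt shear: A_b = π·12²/4 = 113.1 mm²; R_n = 469 × 113.1 × 5 × 1 / 1000 = 265.2 kN → 0.75 × 265.2 = 199 kN.
Bearing: edge l_c = 18, r_n = 70.85 kN; interior l_c = 36, r_n = 94.46 kN; R_n = 70.85 + 4·94.46 = 448.7 kN → 337 kN.
Block shear: A_gv = 1800, A_nv = 1224, A_nt = 136 mm²; R_n = min(0.6F_uA_nv, 0.6F_yA_gv) + U_bs·F_u·A_nt = 352.8 kN → 265 kN.
Bolt shear governs: 199 kN.

199 kN (bolt shear governs)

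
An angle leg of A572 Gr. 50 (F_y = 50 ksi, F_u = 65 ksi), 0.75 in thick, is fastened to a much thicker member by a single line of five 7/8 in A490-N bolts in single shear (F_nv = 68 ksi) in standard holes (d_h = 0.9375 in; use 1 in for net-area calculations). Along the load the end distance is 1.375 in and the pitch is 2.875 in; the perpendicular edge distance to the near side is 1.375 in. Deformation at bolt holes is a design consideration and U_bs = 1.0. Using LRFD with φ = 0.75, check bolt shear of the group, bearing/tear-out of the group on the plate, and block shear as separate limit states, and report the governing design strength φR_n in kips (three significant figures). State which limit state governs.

Bolt shear: A_b = π·0.875²/4 = 0.6013 in²; R_n = 68 × 0.6013 × 5 × 1 = 204.4 kips → 0.75 × 204.4 = 153 kips.
Bearing: edge l_c = 0.9062, r_n = 53.02 kips; interior l_c = 1.938, r_n = 102.4 kips; R_n = 53.02 + 4·102.4 = 462.5 kips → 347 kips.
Block shear: A_gv = 9.656, A_nv = 6.281, A_nt = 0.6562 in²; R_n = min(0.6F_uA_nv, 0.6F_yA_gv) + U_bs·F_u·A_nt = 287.6 kips → 216 kips.
Bolt shear governs: 153 kips.

153 kips (bolt shear governs)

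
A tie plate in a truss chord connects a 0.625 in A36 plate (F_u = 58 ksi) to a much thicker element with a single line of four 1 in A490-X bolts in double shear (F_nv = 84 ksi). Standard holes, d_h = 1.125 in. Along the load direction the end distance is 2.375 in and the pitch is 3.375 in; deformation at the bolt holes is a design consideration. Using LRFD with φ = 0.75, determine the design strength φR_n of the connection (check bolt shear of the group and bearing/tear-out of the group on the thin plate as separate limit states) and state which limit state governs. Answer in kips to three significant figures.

Bolt shear: A_b = π·1²/4 = 0.7854 in²; R_n = 84 × 0.7854 × 4 × 2 = 527.8 kips → 0.75 × 527.8 = 396 kips.
Bearing (1.2 l_c t F_u ≤ 2.4 d t F_u): upper limit = 2.4·1·0.625·58 = 87 kips.
  Edge l_c = 2.375 − 1.125/2 = 1.812 → r_n = 78.84 kips; interior l_c = 3.375 − 1.125 = 2.25 → r_n = 87 kips.
  R_n,bearing = 1·78.84 + 3·87 = 339.8 kips → 0.75 × 339.8 = 255 kips.
Bearing governs: 255 kips.

255 kips (bearing governs)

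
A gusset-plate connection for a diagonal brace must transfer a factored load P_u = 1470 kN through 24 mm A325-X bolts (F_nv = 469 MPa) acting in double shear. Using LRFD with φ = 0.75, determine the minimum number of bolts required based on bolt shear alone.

A_b = π·24²/4 = 452.4 mm².
Per-bolt design strength φR_n = 0.75 × 469 × 452.4 × 2 / 1000 = 318.3 kN.
n ≥ 1470 / 318.3 = 4.619 → use 5 bolts.

5 bolts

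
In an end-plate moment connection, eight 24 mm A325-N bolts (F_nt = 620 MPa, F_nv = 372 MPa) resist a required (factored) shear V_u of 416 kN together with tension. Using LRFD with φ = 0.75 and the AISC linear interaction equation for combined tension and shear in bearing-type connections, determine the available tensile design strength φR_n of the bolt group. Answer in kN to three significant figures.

A_b = π·24²/4 = 452.4 mm²; f_rv = 416 × 1000 / (8 × 452.4) = 114.9 MPa.
F'_nt = 1.3 F_nt − (F_nt / φF_nv) f_rv = 1.3·620 − (620/(0.75·372))·114.9 = 550.6 MPa, capped at F_nt → F'_nt = 550.6 MPa.
R_n = F'_nt · A_b · n = 550.6 × 452.4 × 8 / 1000 = 1993 kN.
Design strength φR_n = 0.75 × 1993 = 1490 kN.

1490 kN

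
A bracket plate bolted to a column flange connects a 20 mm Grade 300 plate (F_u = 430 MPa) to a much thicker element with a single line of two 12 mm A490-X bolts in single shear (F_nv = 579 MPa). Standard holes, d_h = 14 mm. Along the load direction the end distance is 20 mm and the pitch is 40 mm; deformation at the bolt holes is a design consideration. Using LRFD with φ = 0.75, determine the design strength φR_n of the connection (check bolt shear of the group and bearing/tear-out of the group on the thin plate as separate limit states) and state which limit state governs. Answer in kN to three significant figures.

Bolt shear: A_b = π·12²/4 = 113.1 mm²; R_n = 579 × 113.1 × 2 × 1 / 1000 = 131 kN → 0.75 × 131 = 98.2 kN.
Bearing (1.2 l_c t F_u ≤ 2.4 d t F_u): upper limit = 2.4·12·20·430 / 1000 = 247.7 kN.
  Edge l_c = 20 − 14/2 = 13 → r_n = 134.2 kN; interior l_c = 40 − 14 = 26 → r_n = 247.7 kN.
  R_n,bearing = 1·134.2 + 1·247.7 = 381.8 kN → 0.75 × 381.8 = 286 kN.
Bolt shear governs: 98.2 kN.

98.2 kN (bolt shear governs)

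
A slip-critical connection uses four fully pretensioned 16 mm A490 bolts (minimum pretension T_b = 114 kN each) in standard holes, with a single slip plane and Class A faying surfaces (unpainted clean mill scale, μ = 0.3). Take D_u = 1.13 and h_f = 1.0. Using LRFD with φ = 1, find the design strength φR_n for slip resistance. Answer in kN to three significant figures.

155 kN

R_n = μ · D_u · h_f · T_b · n_s · n_b = 0.3 × 1.13 × 1.0 × 114 × 1 × 4 = 154.6 kN.
Design strength φR_n = 1 × 154.6 = 155 kN.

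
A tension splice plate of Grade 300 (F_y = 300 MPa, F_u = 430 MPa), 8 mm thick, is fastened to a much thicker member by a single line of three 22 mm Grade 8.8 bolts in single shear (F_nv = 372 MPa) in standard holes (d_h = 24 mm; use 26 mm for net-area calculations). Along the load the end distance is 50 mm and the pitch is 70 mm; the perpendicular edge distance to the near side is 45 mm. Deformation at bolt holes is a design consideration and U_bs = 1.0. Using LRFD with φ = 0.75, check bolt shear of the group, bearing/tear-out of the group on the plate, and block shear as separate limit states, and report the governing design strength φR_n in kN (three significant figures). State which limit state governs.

Bolt shear: A_b = π·22²/4 = 380.1 mm²; R_n = 372 × 380.1 × 3 × 1 / 1000 = 424.2 kN → 0.75 × 424.2 = 318 kN.
Bearing: edge l_c = 38, r_n = 156.9 kN; interior l_c = 46, r_n = 181.6 kN; R_n = 156.9 + 2·181.6 = 520.1 kN → 390 kN.
Block shear: A_gv = 1520, A_nv = 1000, A_nt = 256 mm²; R_n = min(0.6F_uA_nv, 0.6F_yA_gv) + U_bs·F_u·A_nt = 368.1 kN → 276 kN.
Block shear governs: 276 kN.

276 kN (block shear governs)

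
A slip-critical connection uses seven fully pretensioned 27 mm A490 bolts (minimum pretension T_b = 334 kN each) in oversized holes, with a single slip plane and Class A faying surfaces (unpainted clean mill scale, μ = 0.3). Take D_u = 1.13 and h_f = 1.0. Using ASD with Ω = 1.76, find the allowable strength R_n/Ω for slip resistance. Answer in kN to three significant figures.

450 kN

R_n = μ · D_u · h_f · T_b · n_s · n_b = 0.3 × 1.13 × 1.0 × 334 × 1 × 7 = 792.6 kN.
Allowable strength R_n/Ω = 792.6 / 1.76 = 450 kN.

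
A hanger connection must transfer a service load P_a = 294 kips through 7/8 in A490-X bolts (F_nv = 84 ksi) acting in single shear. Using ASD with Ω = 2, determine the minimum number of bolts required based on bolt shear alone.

12 bolts

A_b = π·0.875²/4 = 0.6013 in².
Per-bolt allowable strength R_n/Ω = 84 × 0.6013 × 1 / 2 = 25.26 kips.
n ≥ 294 / 25.26 = 11.64 → use 12 bolts.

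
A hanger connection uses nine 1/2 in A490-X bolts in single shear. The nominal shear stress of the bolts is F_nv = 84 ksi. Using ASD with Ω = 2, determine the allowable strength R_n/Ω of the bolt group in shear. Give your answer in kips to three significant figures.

A_b = π × 0.5² / 4 = 0.1963 in².
R_n = F_nv · A_b · n · n_s = 84 × 0.1963 × 9 × 1 = 148.4 kips.
Allowable strength R_n/Ω = 148.4 / 2 = 74.2 kips.

74.2 kips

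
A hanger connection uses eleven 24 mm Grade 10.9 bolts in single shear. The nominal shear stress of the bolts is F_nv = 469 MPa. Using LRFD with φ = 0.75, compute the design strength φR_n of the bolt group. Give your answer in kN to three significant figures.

A_b = π × 24² / 4 = 452.4 mm².
R_n = F_nv · A_b · n · n_s = 469 × 452.4 × 11 × 1 / 1000 = 2334 kN.
Design strength φR_n = 0.75 × 2334 = 1750 kN.

1750 kN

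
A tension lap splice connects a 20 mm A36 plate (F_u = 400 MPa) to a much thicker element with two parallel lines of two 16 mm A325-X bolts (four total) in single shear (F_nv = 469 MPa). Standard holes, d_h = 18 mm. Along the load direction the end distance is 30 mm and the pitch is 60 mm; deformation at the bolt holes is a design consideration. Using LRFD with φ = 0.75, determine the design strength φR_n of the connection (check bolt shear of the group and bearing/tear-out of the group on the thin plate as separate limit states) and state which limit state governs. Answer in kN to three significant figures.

283 kN (bolt shear governs)

Bolt shear: A_b = π·16²/4 = 201.1 mm²; R_n = 469 × 201.1 × 4 × 1 / 1000 = 377.2 kN → 0.75 × 377.2 = 283 kN.
Bearing (1.2 l_c t F_u ≤ 2.4 d t F_u): upper limit = 2.4·16·20·400 / 1000 = 307.2 kN.
  Edge l_c = 30 − 18/2 = 21 → r_n = 201.6 kN; interior l_c = 60 − 18 = 42 → r_n = 307.2 kN.
  R_n,bearing = 2·201.6 + 2·307.2 = 1018 kN → 0.75 × 1018 = 763 kN.
Bolt shear governs: 283 kN.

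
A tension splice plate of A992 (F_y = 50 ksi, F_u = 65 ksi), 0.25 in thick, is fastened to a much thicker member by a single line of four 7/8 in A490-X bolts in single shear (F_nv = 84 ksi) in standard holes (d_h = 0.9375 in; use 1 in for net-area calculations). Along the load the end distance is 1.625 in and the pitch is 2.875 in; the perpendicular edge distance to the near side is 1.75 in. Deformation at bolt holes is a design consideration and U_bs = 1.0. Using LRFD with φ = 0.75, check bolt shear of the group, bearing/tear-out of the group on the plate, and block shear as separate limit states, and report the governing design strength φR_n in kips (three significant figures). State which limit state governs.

Bolt shear: A_b = π·0.875²/4 = 0.6013 in²; R_n = 84 × 0.6013 × 4 × 1 = 202 kips → 0.75 × 202 = 152 kips.
Bearing: edge l_c = 1.156, r_n = 22.55 kips; interior l_c = 1.938, r_n = 34.12 kips; R_n = 22.55 + 3·34.12 = 124.9 kips → 93.7 kips.
Block shear: A_gv = 2.562, A_nv = 1.688, A_nt = 0.3125 in²; R_n = min(0.6F_uA_nv, 0.6F_yA_gv) + U_bs·F_u·A_nt = 86.12 kips → 64.6 kips.
Block shear governs: 64.6 kips.

64.6 kips (block shear governs)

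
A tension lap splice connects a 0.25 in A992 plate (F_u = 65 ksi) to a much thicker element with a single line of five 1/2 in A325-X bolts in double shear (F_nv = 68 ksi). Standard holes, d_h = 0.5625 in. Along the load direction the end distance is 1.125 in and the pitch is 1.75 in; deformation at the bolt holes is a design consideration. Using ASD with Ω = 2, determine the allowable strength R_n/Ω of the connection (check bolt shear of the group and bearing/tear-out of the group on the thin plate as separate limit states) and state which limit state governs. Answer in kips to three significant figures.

Bolt shear: A_b = π·0.5²/4 = 0.1963 in²; R_n = 68 × 0.1963 × 5 × 2 = 133.5 kips → 133.5 / 2 = 66.8 kips.
Bearing (1.2 l_c t F_u ≤ 2.4 d t F_u): upper limit = 2.4·0.5·0.25·65 = 19.5 kips.
  Edge l_c = 1.125 − 0.5625/2 = 0.8438 → r_n = 16.45 kips; interior l_c = 1.75 − 0.5625 = 1.188 → r_n = 19.5 kips.
  R_n,bearing = 1·16.45 + 4·19.5 = 94.45 kips → 94.45 / 2 = 47.2 kips.
Bearing governs: 47.2 kips.

47.2 kips (bearing governs)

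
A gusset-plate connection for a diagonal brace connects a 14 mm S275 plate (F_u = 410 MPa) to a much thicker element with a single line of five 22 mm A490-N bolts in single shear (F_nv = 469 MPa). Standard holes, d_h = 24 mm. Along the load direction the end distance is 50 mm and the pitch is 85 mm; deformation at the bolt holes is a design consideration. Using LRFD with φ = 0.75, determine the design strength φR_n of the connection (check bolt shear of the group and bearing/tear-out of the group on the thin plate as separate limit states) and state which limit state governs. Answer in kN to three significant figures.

669 kN (bolt shear governs)

Bolt shear: A_b = π·22²/4 = 380.1 mm²; R_n = 469 × 380.1 × 5 × 1 / 1000 = 891.4 kN → 0.75 × 891.4 = 669 kN.
Bearing (1.2 l_c t F_u ≤ 2.4 d t F_u): upper limit = 2.4·22·14·410 / 1000 = 303.1 kN.
  Edge l_c = 50 − 24/2 = 38 → r_n = 261.7 kN; interior l_c = 85 − 24 = 61 → r_n = 303.1 kN.
  R_n,bearing = 1·261.7 + 4·303.1 = 1474 kN → 0.75 × 1474 = 1110 kN.
Bolt shear governs: 669 kN.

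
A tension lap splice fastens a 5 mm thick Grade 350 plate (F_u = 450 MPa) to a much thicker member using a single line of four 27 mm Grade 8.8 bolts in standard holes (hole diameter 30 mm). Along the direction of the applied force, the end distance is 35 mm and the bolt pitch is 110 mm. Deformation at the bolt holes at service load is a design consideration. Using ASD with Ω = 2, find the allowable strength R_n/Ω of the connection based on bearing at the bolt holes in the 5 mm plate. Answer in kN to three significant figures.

246 kN

Per bolt r_n = 1.2 l_c t F_u ≤ 2.4 d t F_u; upper limit = 2.4 × 27 × 5 × 450 / 1000 = 145.8 kN.
Edge bolt: l_c = 35 − 30/2 = 20 mm → 1.2 × 20 × 5 × 450 / 1000 = 54 → r_n = 54 kN.
Interior bolts: l_c = 110 − 30 = 80 mm → 1.2 × 80 × 5 × 450 / 1000 = 216 → r_n = 145.8 kN.
R_n = 1 × 54 + 3 × 145.8 = 491.4 kN.
Allowable strength R_n/Ω = 491.4 / 2 = 246 kN.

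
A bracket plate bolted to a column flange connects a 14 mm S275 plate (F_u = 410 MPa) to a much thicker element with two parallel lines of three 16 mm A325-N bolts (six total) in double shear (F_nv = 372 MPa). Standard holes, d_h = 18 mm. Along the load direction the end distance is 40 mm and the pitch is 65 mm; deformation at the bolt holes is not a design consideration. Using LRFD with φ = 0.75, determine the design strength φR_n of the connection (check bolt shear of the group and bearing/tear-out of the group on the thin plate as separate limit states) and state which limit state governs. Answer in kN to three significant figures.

673 kN (bolt shear governs)

Bolt shear: A_b = π·16²/4 = 201.1 mm²; R_n = 372 × 201.1 × 6 × 2 / 1000 = 897.5 kN → 0.75 × 897.5 = 673 kN.
Bearing (1.5 l_c t F_u ≤ 3.0 d t F_u): upper limit = 3.0·16·14·410 / 1000 = 275.5 kN.
  Edge l_c = 40 − 18/2 = 31 → r_n = 266.9 kN; interior l_c = 65 − 18 = 47 → r_n = 275.5 kN.
  R_n,bearing = 2·266.9 + 4·275.5 = 1636 kN → 0.75 × 1636 = 1230 kN.
Bolt shear governs: 673 kN.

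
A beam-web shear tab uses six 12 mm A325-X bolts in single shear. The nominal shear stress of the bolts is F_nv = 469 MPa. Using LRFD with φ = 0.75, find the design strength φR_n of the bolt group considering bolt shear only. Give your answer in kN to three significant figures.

239 kN

A_b = π × 12² / 4 = 113.1 mm².
R_n = F_nv · A_b · n · n_s = 469 × 113.1 × 6 × 1 / 1000 = 318.3 kN.
Design strength φR_n = 0.75 × 318.3 = 239 kN.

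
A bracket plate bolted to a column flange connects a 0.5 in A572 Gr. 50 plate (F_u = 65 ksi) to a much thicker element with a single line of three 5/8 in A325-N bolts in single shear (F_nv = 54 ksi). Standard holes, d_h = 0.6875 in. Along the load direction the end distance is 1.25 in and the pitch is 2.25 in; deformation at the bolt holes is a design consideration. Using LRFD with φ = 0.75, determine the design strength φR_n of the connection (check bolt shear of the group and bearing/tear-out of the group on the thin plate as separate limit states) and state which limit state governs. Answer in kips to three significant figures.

37.3 kips (bolt shear governs)

Bolt shear: A_b = π·0.625²/4 = 0.3068 in²; R_n = 54 × 0.3068 × 3 × 1 = 49.7 kips → 0.75 × 49.7 = 37.3 kips.
Bearing (1.2 l_c t F_u ≤ 2.4 d t F_u): upper limit = 2.4·0.625·0.5·65 = 48.75 kips.
  Edge l_c = 1.25 − 0.6875/2 = 0.9062 → r_n = 35.34 kips; interior l_c = 2.25 − 0.6875 = 1.562 → r_n = 48.75 kips.
  R_n,bearing = 1·35.34 + 2·48.75 = 132.8 kips → 0.75 × 132.8 = 99.6 kips.
Bolt shear governs: 37.3 kips.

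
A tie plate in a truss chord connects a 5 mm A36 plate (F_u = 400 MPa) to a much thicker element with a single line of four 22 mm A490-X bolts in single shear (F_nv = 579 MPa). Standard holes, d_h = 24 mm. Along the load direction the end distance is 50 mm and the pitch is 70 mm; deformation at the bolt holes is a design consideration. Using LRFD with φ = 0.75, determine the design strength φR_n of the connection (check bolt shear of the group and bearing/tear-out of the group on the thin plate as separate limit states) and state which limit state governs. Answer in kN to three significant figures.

306 kN (bearing governs)

Bolt shear: A_b = π·22²/4 = 380.1 mm²; R_n = 579 × 380.1 × 4 × 1 / 1000 = 880.4 kN → 0.75 × 880.4 = 660 kN.
Bearing (1.2 l_c t F_u ≤ 2.4 d t F_u): upper limit = 2.4·22·5·400 / 1000 = 105.6 kN.
  Edge l_c = 50 − 24/2 = 38 → r_n = 91.2 kN; interior l_c = 70 − 24 = 46 → r_n = 105.6 kN.
  R_n,bearing = 1·91.2 + 3·105.6 = 408 kN → 0.75 × 408 = 306 kN.
Bearing governs: 306 kN.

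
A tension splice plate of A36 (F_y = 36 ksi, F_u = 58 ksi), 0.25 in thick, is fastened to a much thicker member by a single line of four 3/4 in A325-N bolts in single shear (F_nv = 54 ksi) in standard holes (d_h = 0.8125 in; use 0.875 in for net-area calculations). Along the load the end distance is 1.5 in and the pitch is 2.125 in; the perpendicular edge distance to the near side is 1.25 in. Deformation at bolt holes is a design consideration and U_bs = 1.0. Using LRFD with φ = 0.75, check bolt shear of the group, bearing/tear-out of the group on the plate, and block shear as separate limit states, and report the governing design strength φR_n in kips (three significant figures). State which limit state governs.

40.2 kips (block shear governs)

Bolt shear: A_b = π·0.75²/4 = 0.4418 in²; R_n = 54 × 0.4418 × 4 × 1 = 95.43 kips → 0.75 × 95.43 = 71.6 kips.
Bearing: edge l_c = 1.094, r_n = 19.03 kips; interior l_c = 1.312, r_n = 22.84 kips; R_n = 19.03 + 3·22.84 = 87.54 kips → 65.7 kips.
Block shear: A_gv = 1.969, A_nv = 1.203, A_nt = 0.2031 in²; R_n = min(0.6F_uA_nv, 0.6F_yA_gv) + U_bs·F_u·A_nt = 53.65 kips → 40.2 kips.
Block shear governs: 40.2 kips.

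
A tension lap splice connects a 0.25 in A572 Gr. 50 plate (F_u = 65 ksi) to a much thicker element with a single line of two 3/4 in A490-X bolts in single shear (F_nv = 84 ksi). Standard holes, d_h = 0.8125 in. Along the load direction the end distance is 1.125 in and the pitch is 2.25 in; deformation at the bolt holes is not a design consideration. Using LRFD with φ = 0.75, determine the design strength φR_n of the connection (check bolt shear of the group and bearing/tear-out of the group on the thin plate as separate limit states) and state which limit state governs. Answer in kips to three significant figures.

Bolt shear: A_b = π·0.75²/4 = 0.4418 in²; R_n = 84 × 0.4418 × 2 × 1 = 74.22 kips → 0.75 × 74.22 = 55.7 kips.
Bearing (1.5 l_c t F_u ≤ 3.0 d t F_u): upper limit = 3.0·0.75·0.25·65 = 36.56 kips.
  Edge l_c = 1.125 − 0.8125/2 = 0.7188 → r_n = 17.52 kips; interior l_c = 2.25 − 0.8125 = 1.438 → r_n = 35.04 kips.
  R_n,bearing = 1·17.52 + 1·35.04 = 52.56 kips → 0.75 × 52.56 = 39.4 kips.
Bearing governs: 39.4 kips.

39.4 kips (bearing governs)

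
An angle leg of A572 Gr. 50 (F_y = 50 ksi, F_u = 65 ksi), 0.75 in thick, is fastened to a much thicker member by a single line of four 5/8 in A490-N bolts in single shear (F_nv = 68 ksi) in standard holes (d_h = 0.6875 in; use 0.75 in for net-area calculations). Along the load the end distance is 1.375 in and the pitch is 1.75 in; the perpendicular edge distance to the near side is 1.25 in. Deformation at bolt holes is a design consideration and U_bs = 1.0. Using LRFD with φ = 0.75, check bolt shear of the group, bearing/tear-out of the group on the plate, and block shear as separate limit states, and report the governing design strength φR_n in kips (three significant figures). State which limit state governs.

62.6 kips (bolt shear governs)

Bolt shear: A_b = π·0.625²/4 = 0.3068 in²; R_n = 68 × 0.3068 × 4 × 1 = 83.45 kips → 0.75 × 83.45 = 62.6 kips.
Bearing: edge l_c = 1.031, r_n = 60.33 kips; interior l_c = 1.062, r_n = 62.16 kips; R_n = 60.33 + 3·62.16 = 246.8 kips → 185 kips.
Block shear: A_gv = 4.969, A_nv = 3, A_nt = 0.6562 in²; R_n = min(0.6F_uA_nv, 0.6F_yA_gv) + U_bs·F_u·A_nt = 159.7 kips → 120 kips.
Bolt shear governs: 62.6 kips.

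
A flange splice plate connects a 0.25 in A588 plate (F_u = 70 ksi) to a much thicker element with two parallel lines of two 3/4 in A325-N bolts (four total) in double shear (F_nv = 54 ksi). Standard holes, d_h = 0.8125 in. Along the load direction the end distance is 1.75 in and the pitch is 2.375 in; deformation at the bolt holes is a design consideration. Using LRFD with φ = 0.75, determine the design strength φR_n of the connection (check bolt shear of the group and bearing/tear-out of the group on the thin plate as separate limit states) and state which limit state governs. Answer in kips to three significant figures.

Bolt shear: A_b = π·0.75²/4 = 0.4418 in²; R_n = 54 × 0.4418 × 4 × 2 = 190.9 kips → 0.75 × 190.9 = 143 kips.
Bearing (1.2 l_c t F_u ≤ 2.4 d t F_u): upper limit = 2.4·0.75·0.25·70 = 31.5 kips.
  Edge l_c = 1.75 − 0.8125/2 = 1.344 → r_n = 28.22 kips; interior l_c = 2.375 − 0.8125 = 1.562 → r_n = 31.5 kips.
  R_n,bearing = 2·28.22 + 2·31.5 = 119.4 kips → 0.75 × 119.4 = 89.6 kips.
Bearing governs: 89.6 kips.

89.6 kips (bearing governs)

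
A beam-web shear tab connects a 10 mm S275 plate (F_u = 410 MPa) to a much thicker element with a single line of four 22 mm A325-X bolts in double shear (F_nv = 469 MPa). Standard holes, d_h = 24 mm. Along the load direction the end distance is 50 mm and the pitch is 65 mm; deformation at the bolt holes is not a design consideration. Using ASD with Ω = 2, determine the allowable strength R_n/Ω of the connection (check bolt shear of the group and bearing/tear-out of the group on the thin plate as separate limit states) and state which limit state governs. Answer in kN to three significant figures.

Bolt shear: A_b = π·22²/4 = 380.1 mm²; R_n = 469 × 380.1 × 4 × 2 / 1000 = 1426 kN → 1426 / 2 = 713 kN.
Bearing (1.5 l_c t F_u ≤ 3.0 d t F_u): upper limit = 3.0·22·10·410 / 1000 = 270.6 kN.
  Edge l_c = 50 − 24/2 = 38 → r_n = 233.7 kN; interior l_c = 65 − 24 = 41 → r_n = 252.2 kN.
  R_n,bearing = 1·233.7 + 3·252.2 = 990.2 kN → 990.2 / 2 = 495 kN.
Bearing governs: 495 kN.

495 kN (bearing governs)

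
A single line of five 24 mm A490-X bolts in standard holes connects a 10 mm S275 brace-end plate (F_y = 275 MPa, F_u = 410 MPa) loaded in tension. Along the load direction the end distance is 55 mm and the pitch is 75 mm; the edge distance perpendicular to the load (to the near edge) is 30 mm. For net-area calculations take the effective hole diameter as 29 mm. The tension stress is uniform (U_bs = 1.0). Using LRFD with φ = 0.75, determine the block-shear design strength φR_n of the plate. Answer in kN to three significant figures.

Shear plane L_v = 55 + 4·75 = 355 mm; A_gv = 355 × 10 = 3550 mm².
A_nv = (355 − 4.5·29) × 10 = 2245 mm².
A_nt = (30 − 0.5·29) × 10 = 155 mm².
0.6 F_u A_nv = 552.3 kN; 0.6 F_y A_gv = 585.8 kN → shear rupture governs the shear term.
R_n = 552.3 + 1.0 × 410 × 155 / 1000 = 615.8 kN.
Design strength φR_n = 0.75 × 615.8 = 462 kN.

462 kN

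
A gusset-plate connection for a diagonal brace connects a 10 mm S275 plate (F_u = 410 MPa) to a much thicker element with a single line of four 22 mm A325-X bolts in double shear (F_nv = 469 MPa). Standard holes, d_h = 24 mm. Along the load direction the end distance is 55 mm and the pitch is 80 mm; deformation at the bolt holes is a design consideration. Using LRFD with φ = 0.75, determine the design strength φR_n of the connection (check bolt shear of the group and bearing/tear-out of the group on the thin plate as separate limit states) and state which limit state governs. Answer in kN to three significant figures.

Bolt shear: A_b = π·22²/4 = 380.1 mm²; R_n = 469 × 380.1 × 4 × 2 / 1000 = 1426 kN → 0.75 × 1426 = 1070 kN.
Bearing (1.2 l_c t F_u ≤ 2.4 d t F_u): upper limit = 2.4·22·10·410 / 1000 = 216.5 kN.
  Edge l_c = 55 − 24/2 = 43 → r_n = 211.6 kN; interior l_c = 80 − 24 = 56 → r_n = 216.5 kN.
  R_n,bearing = 1·211.6 + 3·216.5 = 861 kN → 0.75 × 861 = 646 kN.
Bearing governs: 646 kN.

646 kN (bearing governs)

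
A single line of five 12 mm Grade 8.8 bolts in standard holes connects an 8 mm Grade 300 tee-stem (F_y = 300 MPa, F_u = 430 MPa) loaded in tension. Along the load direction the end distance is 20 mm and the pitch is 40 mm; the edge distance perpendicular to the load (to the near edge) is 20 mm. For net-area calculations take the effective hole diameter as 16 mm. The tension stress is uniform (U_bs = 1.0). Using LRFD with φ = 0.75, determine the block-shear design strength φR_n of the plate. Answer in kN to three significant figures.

Shear plane L_v = 20 + 4·40 = 180 mm; A_gv = 180 × 8 = 1440 mm².
A_nv = (180 − 4.5·16) × 8 = 864 mm².
A_nt = (20 − 0.5·16) × 8 = 96 mm².
0.6 F_u A_nv = 222.9 kN; 0.6 F_y A_gv = 259.2 kN → shear rupture governs the shear term.
R_n = 222.9 + 1.0 × 430 × 96 / 1000 = 264.2 kN.
Design strength φR_n = 0.75 × 264.2 = 198 kN.

198 kN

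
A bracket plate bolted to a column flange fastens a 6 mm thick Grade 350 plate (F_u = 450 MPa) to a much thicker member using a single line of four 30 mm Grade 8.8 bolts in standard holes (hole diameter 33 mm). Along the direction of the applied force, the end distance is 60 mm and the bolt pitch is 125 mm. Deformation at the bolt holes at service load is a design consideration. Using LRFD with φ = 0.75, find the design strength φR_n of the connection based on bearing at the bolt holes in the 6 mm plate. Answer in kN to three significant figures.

543 kN

Per bolt r_n = 1.2 l_c t F_u ≤ 2.4 d t F_u; upper limit = 2.4 × 30 × 6 × 450 / 1000 = 194.4 kN.
Edge bolt: l_c = 60 − 33/2 = 43.5 mm → 1.2 × 43.5 × 6 × 450 / 1000 = 140.9 → r_n = 140.9 kN.
Interior bolts: l_c = 125 − 33 = 92 mm → 1.2 × 92 × 6 × 450 / 1000 = 298.1 → r_n = 194.4 kN.
R_n = 1 × 140.9 + 3 × 194.4 = 724.1 kN.
Design strength φR_n = 0.75 × 724.1 = 543 kN.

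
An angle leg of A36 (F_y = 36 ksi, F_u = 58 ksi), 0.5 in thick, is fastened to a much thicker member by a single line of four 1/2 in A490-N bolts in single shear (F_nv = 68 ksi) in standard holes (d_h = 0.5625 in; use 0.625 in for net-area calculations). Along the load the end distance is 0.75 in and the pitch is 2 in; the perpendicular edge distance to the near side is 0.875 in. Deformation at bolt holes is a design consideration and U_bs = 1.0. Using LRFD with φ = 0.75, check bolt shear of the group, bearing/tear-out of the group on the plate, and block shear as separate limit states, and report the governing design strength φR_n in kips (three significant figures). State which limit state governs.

40.1 kips (bolt shear governs)

Bolt shear: A_b = π·0.5²/4 = 0.1963 in²; R_n = 68 × 0.1963 × 4 × 1 = 53.41 kips → 0.75 × 53.41 = 40.1 kips.
Bearing: edge l_c = 0.4688, r_n = 16.31 kips; interior l_c = 1.438, r_n = 34.8 kips; R_n = 16.31 + 3·34.8 = 120.7 kips → 90.5 kips.
Block shear: A_gv = 3.375, A_nv = 2.281, A_nt = 0.2812 in²; R_n = min(0.6F_uA_nv, 0.6F_yA_gv) + U_bs·F_u·A_nt = 89.21 kips → 66.9 kips.
Bolt shear governs: 40.1 kips.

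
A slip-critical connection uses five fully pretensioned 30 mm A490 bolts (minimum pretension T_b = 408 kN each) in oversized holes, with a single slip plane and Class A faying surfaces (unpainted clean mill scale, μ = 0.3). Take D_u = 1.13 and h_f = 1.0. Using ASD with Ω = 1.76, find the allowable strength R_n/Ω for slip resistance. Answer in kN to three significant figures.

R_n = μ · D_u · h_f · T_b · n_s · n_b = 0.3 × 1.13 × 1.0 × 408 × 1 × 5 = 691.6 kN.
Allowable strength R_n/Ω = 691.6 / 1.76 = 393 kN.

393 kN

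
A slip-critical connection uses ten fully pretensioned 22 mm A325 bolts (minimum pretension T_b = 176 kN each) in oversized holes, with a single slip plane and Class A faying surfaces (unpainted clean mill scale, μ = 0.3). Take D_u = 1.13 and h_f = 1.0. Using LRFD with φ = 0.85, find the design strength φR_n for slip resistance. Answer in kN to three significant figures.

507 kN

R_n = μ · D_u · h_f · T_b · n_s · n_b = 0.3 × 1.13 × 1.0 × 176 × 1 × 10 = 596.6 kN.
Design strength φR_n = 0.85 × 596.6 = 507 kN.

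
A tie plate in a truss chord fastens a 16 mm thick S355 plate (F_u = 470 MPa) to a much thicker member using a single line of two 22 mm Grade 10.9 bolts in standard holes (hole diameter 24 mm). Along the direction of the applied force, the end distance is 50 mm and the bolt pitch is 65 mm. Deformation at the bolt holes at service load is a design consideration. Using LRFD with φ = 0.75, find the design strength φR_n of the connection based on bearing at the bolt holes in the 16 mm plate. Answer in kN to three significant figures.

535 kN

Per bolt r_n = 1.2 l_c t F_u ≤ 2.4 d t F_u; upper limit = 2.4 × 22 × 16 × 470 / 1000 = 397.1 kN.
Edge bolt: l_c = 50 − 24/2 = 38 mm → 1.2 × 38 × 16 × 470 / 1000 = 342.9 → r_n = 342.9 kN.
Interior bolts: l_c = 65 − 24 = 41 mm → 1.2 × 41 × 16 × 470 / 1000 = 370 → r_n = 370 kN.
R_n = 1 × 342.9 + 1 × 370 = 712.9 kN.
Design strength φR_n = 0.75 × 712.9 = 535 kN.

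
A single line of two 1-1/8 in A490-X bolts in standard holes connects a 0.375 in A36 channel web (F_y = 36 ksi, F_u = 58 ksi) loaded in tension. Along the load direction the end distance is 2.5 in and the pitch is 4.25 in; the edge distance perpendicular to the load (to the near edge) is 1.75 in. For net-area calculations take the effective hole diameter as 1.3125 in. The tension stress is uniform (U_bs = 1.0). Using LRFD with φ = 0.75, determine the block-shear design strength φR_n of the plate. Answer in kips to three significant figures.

58.8 kips

Shear plane L_v = 2.5 + 1·4.25 = 6.75 in; A_gv = 6.75 × 0.375 = 2.531 in².
A_nv = (6.75 − 1.5·1.3125) × 0.375 = 1.793 in².
A_nt = (1.75 − 0.5·1.3125) × 0.375 = 0.4102 in².
0.6 F_u A_nv = 62.4 kips; 0.6 F_y A_gv = 54.67 kips → shear yielding governs the shear term.
R_n = 54.67 + 1.0 × 58 × 0.4102 = 78.46 kips.
Design strength φR_n = 0.75 × 78.46 = 58.8 kips.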